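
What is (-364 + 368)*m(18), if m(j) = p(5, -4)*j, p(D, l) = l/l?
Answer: 72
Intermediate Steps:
p(D, l) = 1
m(j) = j (m(j) = 1*j = j)
(-364 + 368)*m(18) = (-364 + 368)*18 = 4*18 = 72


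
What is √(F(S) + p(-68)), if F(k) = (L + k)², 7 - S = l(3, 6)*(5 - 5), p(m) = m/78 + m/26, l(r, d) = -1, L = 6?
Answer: √251745/39 ≈ 12.865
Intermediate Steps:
p(m) = 2*m/39 (p(m) = m*(1/78) + m*(1/26) = m/78 + m/26 = 2*m/39)
S = 7 (S = 7 - (-1)*(5 - 5) = 7 - (-1)*0 = 7 - 1*0 = 7 + 0 = 7)
F(k) = (6 + k)²
√(F(S) + p(-68)) = √((6 + 7)² + (2/39)*(-68)) = √(13² - 136/39) = √(169 - 136/39) = √(6455/39) = √251745/39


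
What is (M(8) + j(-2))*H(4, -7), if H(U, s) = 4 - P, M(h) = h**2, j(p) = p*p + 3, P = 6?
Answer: -142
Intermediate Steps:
j(p) = 3 + p**2 (j(p) = p**2 + 3 = 3 + p**2)
H(U, s) = -2 (H(U, s) = 4 - 1*6 = 4 - 6 = -2)
(M(8) + j(-2))*H(4, -7) = (8**2 + (3 + (-2)**2))*(-2) = (64 + (3 + 4))*(-2) = (64 + 7)*(-2) = 71*(-2) = -142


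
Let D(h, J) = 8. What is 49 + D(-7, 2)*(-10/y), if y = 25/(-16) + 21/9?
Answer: -2027/37 ≈ -54.784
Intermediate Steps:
y = 37/48 (y = 25*(-1/16) + 21*(⅑) = -25/16 + 7/3 = 37/48 ≈ 0.77083)
49 + D(-7, 2)*(-10/y) = 49 + 8*(-10/37/48) = 49 + 8*(-10*48/37) = 49 + 8*(-480/37) = 49 - 3840/37 = -2027/37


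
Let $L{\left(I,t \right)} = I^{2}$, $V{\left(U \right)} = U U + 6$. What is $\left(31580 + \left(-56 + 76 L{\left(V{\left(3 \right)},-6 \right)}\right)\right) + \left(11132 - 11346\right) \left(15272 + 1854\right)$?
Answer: $-3616340$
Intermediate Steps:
$V{\left(U \right)} = 6 + U^{2}$ ($V{\left(U \right)} = U^{2} + 6 = 6 + U^{2}$)
$\left(31580 + \left(-56 + 76 L{\left(V{\left(3 \right)},-6 \right)}\right)\right) + \left(11132 - 11346\right) \left(15272 + 1854\right) = \left(31580 - \left(56 - 76 \left(6 + 3^{2}\right)^{2}\right)\right) + \left(11132 - 11346\right) \left(15272 + 1854\right) = \left(31580 - \left(56 - 76 \left(6 + 9\right)^{2}\right)\right) - 3664964 = \left(31580 - \left(56 - 76 \cdot 15^{2}\right)\right) - 3664964 = \left(31580 + \left(-56 + 76 \cdot 225\right)\right) - 3664964 = \left(31580 + \left(-56 + 17100\right)\right) - 3664964 = \left(31580 + 17044\right) - 3664964 = 48624 - 3664964 = -3616340$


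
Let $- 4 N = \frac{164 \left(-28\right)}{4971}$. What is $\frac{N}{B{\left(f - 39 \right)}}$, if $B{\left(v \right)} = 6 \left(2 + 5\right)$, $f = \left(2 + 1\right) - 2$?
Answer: $\frac{82}{14913} \approx 0.0054986$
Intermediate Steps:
$f = 1$ ($f = 3 - 2 = 1$)
$B{\left(v \right)} = 42$ ($B{\left(v \right)} = 6 \cdot 7 = 42$)
$N = \frac{1148}{4971}$ ($N = - \frac{164 \left(-28\right) \frac{1}{4971}}{4} = - \frac{\left(-4592\right) \frac{1}{4971}}{4} = \left(- \frac{1}{4}\right) \left(- \frac{4592}{4971}\right) = \frac{1148}{4971} \approx 0.23094$)
$\frac{N}{B{\left(f - 39 \right)}} = \frac{1148}{4971 \cdot 42} = \frac{1148}{4971} \cdot \frac{1}{42} = \frac{82}{14913}$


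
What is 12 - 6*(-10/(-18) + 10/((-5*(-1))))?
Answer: -10/3 ≈ -3.3333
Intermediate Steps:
12 - 6*(-10/(-18) + 10/((-5*(-1)))) = 12 - 6*(-10*(-1/18) + 10/5) = 12 - 6*(5/9 + 10*(⅕)) = 12 - 6*(5/9 + 2) = 12 - 6*23/9 = 12 - 46/3 = -10/3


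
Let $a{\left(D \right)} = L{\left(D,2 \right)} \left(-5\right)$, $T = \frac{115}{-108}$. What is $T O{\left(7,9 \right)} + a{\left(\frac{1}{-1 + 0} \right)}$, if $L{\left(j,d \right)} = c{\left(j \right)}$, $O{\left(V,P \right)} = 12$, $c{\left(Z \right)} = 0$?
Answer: $- \frac{115}{9} \approx -12.778$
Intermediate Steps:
$L{\left(j,d \right)} = 0$
$T = - \frac{115}{108}$ ($T = 115 \left(- \frac{1}{108}\right) = - \frac{115}{108} \approx -1.0648$)
$a{\left(D \right)} = 0$ ($a{\left(D \right)} = 0 \left(-5\right) = 0$)
$T O{\left(7,9 \right)} + a{\left(\frac{1}{-1 + 0} \right)} = \left(- \frac{115}{108}\right) 12 + 0 = - \frac{115}{9} + 0 = - \frac{115}{9}$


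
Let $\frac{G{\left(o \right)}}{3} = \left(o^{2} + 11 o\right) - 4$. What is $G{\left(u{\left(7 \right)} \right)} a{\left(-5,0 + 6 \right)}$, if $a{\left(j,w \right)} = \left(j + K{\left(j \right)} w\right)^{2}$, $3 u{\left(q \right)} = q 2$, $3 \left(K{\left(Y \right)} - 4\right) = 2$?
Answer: $\frac{329038}{3} \approx 1.0968 \cdot 10^{5}$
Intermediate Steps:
$K{\left(Y \right)} = \frac{14}{3}$ ($K{\left(Y \right)} = 4 + \frac{1}{3} \cdot 2 = 4 + \frac{2}{3} = \frac{14}{3}$)
$u{\left(q \right)} = \frac{2 q}{3}$ ($u{\left(q \right)} = \frac{q 2}{3} = \frac{2 q}{3}$)
$G{\left(o \right)} = -12 + 3 o^{2} + 33 o$ ($G{\left(o \right)} = 3 \left(\left(o^{2} + 11 o\right) - 4\right) = 3 \left(-4 + o^{2} + 11 o\right) = -12 + 3 o^{2} + 33 o$)
$a{\left(j,w \right)} = \left(j + \frac{14 w}{3}\right)^{2}$
$G{\left(u{\left(7 \right)} \right)} a{\left(-5,0 + 6 \right)} = \left(-12 + 3 \left(\frac{2}{3} \cdot 7\right)^{2} + 33 \cdot \frac{2}{3} \cdot 7\right) \frac{\left(3 \left(-5\right) + 14 \left(0 + 6\right)\right)^{2}}{9} = \left(-12 + 3 \left(\frac{14}{3}\right)^{2} + 33 \cdot \frac{14}{3}\right) \frac{\left(-15 + 14 \cdot 6\right)^{2}}{9} = \left(-12 + 3 \cdot \frac{196}{9} + 154\right) \frac{\left(-15 + 84\right)^{2}}{9} = \left(-12 + \frac{196}{3} + 154\right) \frac{69^{2}}{9} = \frac{622 \cdot \frac{1}{9} \cdot 4761}{3} = \frac{622}{3} \cdot 529 = \frac{329038}{3}$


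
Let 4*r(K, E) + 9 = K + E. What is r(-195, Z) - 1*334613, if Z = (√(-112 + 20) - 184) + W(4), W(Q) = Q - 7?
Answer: -1338843/4 + I*√23/2 ≈ -3.3471e+5 + 2.3979*I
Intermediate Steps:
W(Q) = -7 + Q
Z = -187 + 2*I*√23 (Z = (√(-112 + 20) - 184) + (-7 + 4) = (√(-92) - 184) - 3 = (2*I*√23 - 184) - 3 = (-184 + 2*I*√23) - 3 = -187 + 2*I*√23 ≈ -187.0 + 9.5917*I)
r(K, E) = -9/4 + E/4 + K/4 (r(K, E) = -9/4 + (K + E)/4 = -9/4 + (E + K)/4 = -9/4 + (E/4 + K/4) = -9/4 + E/4 + K/4)
r(-195, Z) - 1*334613 = (-9/4 + (-187 + 2*I*√23)/4 + (¼)*(-195)) - 1*334613 = (-9/4 + (-187/4 + I*√23/2) - 195/4) - 334613 = (-391/4 + I*√23/2) - 334613 = -1338843/4 + I*√23/2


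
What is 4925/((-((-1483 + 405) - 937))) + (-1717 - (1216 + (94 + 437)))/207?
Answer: -1192097/83421 ≈ -14.290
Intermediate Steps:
4925/((-((-1483 + 405) - 937))) + (-1717 - (1216 + (94 + 437)))/207 = 4925/((-(-1078 - 937))) + (-1717 - (1216 + 531))*(1/207) = 4925/((-1*(-2015))) + (-1717 - 1*1747)*(1/207) = 4925/2015 + (-1717 - 1747)*(1/207) = 4925*(1/2015) - 3464*1/207 = 985/403 - 3464/207 = -1192097/83421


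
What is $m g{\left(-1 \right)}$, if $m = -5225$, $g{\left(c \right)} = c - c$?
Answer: $0$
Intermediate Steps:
$g{\left(c \right)} = 0$
$m g{\left(-1 \right)} = \left(-5225\right) 0 = 0$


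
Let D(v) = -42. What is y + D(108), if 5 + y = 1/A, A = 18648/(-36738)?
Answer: -50733/1036 ≈ -48.970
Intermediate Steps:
A = -1036/2041 (A = 18648*(-1/36738) = -1036/2041 ≈ -0.50759)
y = -7221/1036 (y = -5 + 1/(-1036/2041) = -5 - 2041/1036 = -7221/1036 ≈ -6.9701)
y + D(108) = -7221/1036 - 42 = -50733/1036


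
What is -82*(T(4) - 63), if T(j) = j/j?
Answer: 5084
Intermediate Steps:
T(j) = 1
-82*(T(4) - 63) = -82*(1 - 63) = -82*(-62) = 5084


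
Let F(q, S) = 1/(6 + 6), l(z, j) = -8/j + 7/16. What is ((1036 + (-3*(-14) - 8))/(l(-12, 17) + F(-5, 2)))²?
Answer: 762338534400/1681 ≈ 4.5350e+8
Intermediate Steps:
l(z, j) = 7/16 - 8/j (l(z, j) = -8/j + 7*(1/16) = -8/j + 7/16 = 7/16 - 8/j)
F(q, S) = 1/12
((1036 + (-3*(-14) - 8))/(l(-12, 17) + F(-5, 2)))² = ((1036 + (-3*(-14) - 8))/((7/16 - 8/17) + 1/12))² = ((1036 + (42 - 8))/((7/16 - 8*1/17) + 1/12))² = ((1036 + 34)/((7/16 - 8/17) + 1/12))² = (1070/(-9/272 + 1/12))² = (1070/(41/816))² = (1070*(816/41))² = (873120/41)² = 762338534400/1681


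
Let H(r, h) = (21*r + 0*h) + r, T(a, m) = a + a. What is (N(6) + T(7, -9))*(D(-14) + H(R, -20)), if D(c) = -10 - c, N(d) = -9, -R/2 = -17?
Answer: 3760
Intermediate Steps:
R = 34 (R = -2*(-17) = 34)
T(a, m) = 2*a
H(r, h) = 22*r (H(r, h) = (21*r + 0) + r = 21*r + r = 22*r)
(N(6) + T(7, -9))*(D(-14) + H(R, -20)) = (-9 + 2*7)*((-10 - 1*(-14)) + 22*34) = (-9 + 14)*((-10 + 14) + 748) = 5*(4 + 748) = 5*752 = 3760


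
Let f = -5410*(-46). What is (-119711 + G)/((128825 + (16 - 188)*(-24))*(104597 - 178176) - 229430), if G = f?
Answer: -129149/9782778217 ≈ -1.3202e-5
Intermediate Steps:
f = 248860
G = 248860
(-119711 + G)/((128825 + (16 - 188)*(-24))*(104597 - 178176) - 229430) = (-119711 + 248860)/((128825 + (16 - 188)*(-24))*(104597 - 178176) - 229430) = 129149/((128825 - 172*(-24))*(-73579) - 229430) = 129149/((128825 + 4128)*(-73579) - 229430) = 129149/(132953*(-73579) - 229430) = 129149/(-9782548787 - 229430) = 129149/(-9782778217) = 129149*(-1/9782778217) = -129149/9782778217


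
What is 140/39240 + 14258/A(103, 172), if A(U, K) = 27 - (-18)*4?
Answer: 345369/2398 ≈ 144.02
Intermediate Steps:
A(U, K) = 99 (A(U, K) = 27 - 1*(-72) = 27 + 72 = 99)
140/39240 + 14258/A(103, 172) = 140/39240 + 14258/99 = 140*(1/39240) + 14258*(1/99) = 7/1962 + 14258/99 = 345369/2398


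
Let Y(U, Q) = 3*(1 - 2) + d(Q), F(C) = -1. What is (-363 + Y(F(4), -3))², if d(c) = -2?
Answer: 135424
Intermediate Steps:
Y(U, Q) = -5 (Y(U, Q) = 3*(1 - 2) - 2 = 3*(-1) - 2 = -3 - 2 = -5)
(-363 + Y(F(4), -3))² = (-363 - 5)² = (-368)² = 135424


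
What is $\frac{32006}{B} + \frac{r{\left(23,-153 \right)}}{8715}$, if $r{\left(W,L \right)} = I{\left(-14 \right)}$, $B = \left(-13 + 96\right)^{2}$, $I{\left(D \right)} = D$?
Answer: $\frac{479924}{103335} \approx 4.6443$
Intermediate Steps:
$B = 6889$ ($B = 83^{2} = 6889$)
$r{\left(W,L \right)} = -14$
$\frac{32006}{B} + \frac{r{\left(23,-153 \right)}}{8715} = \frac{32006}{6889} - \frac{14}{8715} = 32006 \cdot \frac{1}{6889} - \frac{2}{1245} = \frac{32006}{6889} - \frac{2}{1245} = \frac{479924}{103335}$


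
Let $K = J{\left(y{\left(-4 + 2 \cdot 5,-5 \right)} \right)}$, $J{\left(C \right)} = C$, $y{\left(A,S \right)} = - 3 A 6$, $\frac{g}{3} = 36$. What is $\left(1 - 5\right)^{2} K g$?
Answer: $-186624$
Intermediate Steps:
$g = 108$ ($g = 3 \cdot 36 = 108$)
$y{\left(A,S \right)} = - 18 A$
$K = -108$ ($K = - 18 \left(-4 + 2 \cdot 5\right) = - 18 \left(-4 + 10\right) = \left(-18\right) 6 = -108$)
$\left(1 - 5\right)^{2} K g = \left(1 - 5\right)^{2} \left(-108\right) 108 = \left(-4\right)^{2} \left(-108\right) 108 = 16 \left(-108\right) 108 = \left(-1728\right) 108 = -186624$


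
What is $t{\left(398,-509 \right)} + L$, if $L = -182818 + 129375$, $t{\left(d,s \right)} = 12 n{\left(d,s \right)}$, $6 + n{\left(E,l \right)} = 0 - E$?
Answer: $-58291$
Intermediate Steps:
$n{\left(E,l \right)} = -6 - E$ ($n{\left(E,l \right)} = -6 + \left(0 - E\right) = -6 - E$)
$t{\left(d,s \right)} = -72 - 12 d$ ($t{\left(d,s \right)} = 12 \left(-6 - d\right) = -72 - 12 d$)
$L = -53443$
$t{\left(398,-509 \right)} + L = \left(-72 - 4776\right) - 53443 = -4848 - 53443 = -58291$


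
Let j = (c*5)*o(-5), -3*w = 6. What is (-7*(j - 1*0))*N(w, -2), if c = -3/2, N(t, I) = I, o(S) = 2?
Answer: -210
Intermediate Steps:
w = -2 (w = -⅓*6 = -2)
c = -3/2 (c = -3*½ = -3/2 ≈ -1.5000)
j = -15 (j = -3/2*5*2 = -15/2*2 = -15)
(-7*(j - 1*0))*N(w, -2) = -7*(-15 - 1*0)*(-2) = -7*(-15 + 0)*(-2) = -7*(-15)*(-2) = 105*(-2) = -210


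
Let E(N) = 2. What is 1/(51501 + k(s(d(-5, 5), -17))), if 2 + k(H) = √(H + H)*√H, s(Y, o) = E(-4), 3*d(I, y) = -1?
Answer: 51499/2652146993 - 2*√2/2652146993 ≈ 1.9417e-5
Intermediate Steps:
d(I, y) = -⅓ (d(I, y) = (⅓)*(-1) = -⅓)
s(Y, o) = 2
k(H) = -2 + H*√2 (k(H) = -2 + √(H + H)*√H = -2 + √(2*H)*√H = -2 + (√2*√H)*√H = -2 + H*√2)
1/(51501 + k(s(d(-5, 5), -17))) = 1/(51501 + (-2 + 2*√2)) = 1/(51499 + 2*√2)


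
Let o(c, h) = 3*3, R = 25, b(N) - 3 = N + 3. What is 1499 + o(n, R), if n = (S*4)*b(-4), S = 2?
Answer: 1508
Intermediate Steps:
b(N) = 6 + N (b(N) = 3 + (N + 3) = 3 + (3 + N) = 6 + N)
n = 16 (n = (2*4)*(6 - 4) = 8*2 = 16)
o(c, h) = 9
1499 + o(n, R) = 1499 + 9 = 1508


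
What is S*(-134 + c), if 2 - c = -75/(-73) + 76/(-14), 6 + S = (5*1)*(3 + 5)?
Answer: -2216902/511 ≈ -4338.4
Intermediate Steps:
S = 34 (S = -6 + (5*1)*(3 + 5) = -6 + 5*8 = -6 + 40 = 34)
c = 3271/511 (c = 2 - (-75/(-73) + 76/(-14)) = 2 - (-75*(-1/73) + 76*(-1/14)) = 2 - (75/73 - 38/7) = 2 - 1*(-2249/511) = 2 + 2249/511 = 3271/511 ≈ 6.4012)
S*(-134 + c) = 34*(-134 + 3271/511) = 34*(-65203/511) = -2216902/511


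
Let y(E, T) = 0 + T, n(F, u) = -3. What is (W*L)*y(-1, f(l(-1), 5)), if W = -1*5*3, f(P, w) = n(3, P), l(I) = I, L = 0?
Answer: 0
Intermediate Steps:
f(P, w) = -3
W = -15 (W = -5*3 = -15)
y(E, T) = T
(W*L)*y(-1, f(l(-1), 5)) = -15*0*(-3) = 0*(-3) = 0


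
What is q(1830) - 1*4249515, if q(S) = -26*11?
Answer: -4249801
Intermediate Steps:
q(S) = -286
q(1830) - 1*4249515 = -286 - 1*4249515 = -286 - 4249515 = -4249801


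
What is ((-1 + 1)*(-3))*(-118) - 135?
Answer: -135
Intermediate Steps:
((-1 + 1)*(-3))*(-118) - 135 = (0*(-3))*(-118) - 135 = 0*(-118) - 135 = 0 - 135 = -135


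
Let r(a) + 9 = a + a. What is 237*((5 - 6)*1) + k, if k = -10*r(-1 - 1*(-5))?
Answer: -227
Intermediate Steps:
r(a) = -9 + 2*a (r(a) = -9 + (a + a) = -9 + 2*a)
k = 10 (k = -10*(-9 + 2*(-1 - 1*(-5))) = -10*(-9 + 2*(-1 + 5)) = -10*(-9 + 2*4) = -10*(-9 + 8) = -10*(-1) = 10)
237*((5 - 6)*1) + k = 237*((5 - 6)*1) + 10 = 237*(-1*1) + 10 = 237*(-1) + 10 = -237 + 10 = -227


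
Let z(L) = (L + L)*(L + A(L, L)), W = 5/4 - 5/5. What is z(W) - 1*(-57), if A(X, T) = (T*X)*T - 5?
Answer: 6993/128 ≈ 54.633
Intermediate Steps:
A(X, T) = -5 + X*T² (A(X, T) = X*T² - 5 = -5 + X*T²)
W = ¼ (W = 5*(¼) - 5*⅕ = 5/4 - 1 = ¼ ≈ 0.25000)
z(L) = 2*L*(-5 + L + L³) (z(L) = (L + L)*(L + (-5 + L*L²)) = (2*L)*(L + (-5 + L³)) = (2*L)*(-5 + L + L³) = 2*L*(-5 + L + L³))
z(W) - 1*(-57) = 2*(¼)*(-5 + ¼ + (¼)³) - 1*(-57) = 2*(¼)*(-5 + ¼ + 1/64) + 57 = 2*(¼)*(-303/64) + 57 = -303/128 + 57 = 6993/128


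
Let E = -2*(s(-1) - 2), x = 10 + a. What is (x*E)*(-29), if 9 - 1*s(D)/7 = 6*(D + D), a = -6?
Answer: 33640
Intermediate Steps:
x = 4 (x = 10 - 6 = 4)
s(D) = 63 - 84*D (s(D) = 63 - 42*(D + D) = 63 - 42*2*D = 63 - 84*D)
E = -290 (E = -2*((63 - 84*(-1)) - 2) = -2*((63 + 84) - 2) = -2*(147 - 2) = -2*145 = -290)
(x*E)*(-29) = (4*(-290))*(-29) = -1160*(-29) = 33640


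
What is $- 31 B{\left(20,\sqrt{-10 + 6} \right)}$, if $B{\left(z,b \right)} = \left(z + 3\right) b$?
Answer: $- 1426 i \approx - 1426.0 i$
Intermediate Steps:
$B{\left(z,b \right)} = b \left(3 + z\right)$ ($B{\left(z,b \right)} = \left(3 + z\right) b = b \left(3 + z\right)$)
$- 31 B{\left(20,\sqrt{-10 + 6} \right)} = - 31 \sqrt{-10 + 6} \left(3 + 20\right) = - 31 \sqrt{-4} \cdot 23 = - 31 \cdot 2 i 23 = - 31 \cdot 46 i = - 1426 i$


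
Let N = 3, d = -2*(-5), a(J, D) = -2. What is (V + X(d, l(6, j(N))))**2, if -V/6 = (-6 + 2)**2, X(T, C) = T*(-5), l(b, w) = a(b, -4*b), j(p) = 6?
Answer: 21316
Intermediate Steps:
d = 10
l(b, w) = -2
X(T, C) = -5*T
V = -96 (V = -6*(-6 + 2)**2 = -6*(-4)**2 = -6*16 = -96)
(V + X(d, l(6, j(N))))**2 = (-96 - 5*10)**2 = (-96 - 50)**2 = (-146)**2 = 21316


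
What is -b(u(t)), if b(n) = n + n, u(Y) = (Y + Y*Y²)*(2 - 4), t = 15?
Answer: 13560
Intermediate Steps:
u(Y) = -2*Y - 2*Y³ (u(Y) = (Y + Y³)*(-2) = -2*Y - 2*Y³)
b(n) = 2*n
-b(u(t)) = -2*(-2*15*(1 + 15²)) = -2*(-2*15*(1 + 225)) = -2*(-2*15*226) = -2*(-6780) = -1*(-13560) = 13560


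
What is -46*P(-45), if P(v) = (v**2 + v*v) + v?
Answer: -184230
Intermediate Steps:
P(v) = v + 2*v**2 (P(v) = (v**2 + v**2) + v = 2*v**2 + v = v + 2*v**2)
-46*P(-45) = -(-2070)*(1 + 2*(-45)) = -(-2070)*(1 - 90) = -(-2070)*(-89) = -46*4005 = -184230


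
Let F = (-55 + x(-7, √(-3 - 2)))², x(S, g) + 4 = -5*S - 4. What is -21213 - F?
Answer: -21997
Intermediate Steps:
x(S, g) = -8 - 5*S (x(S, g) = -4 + (-5*S - 4) = -4 + (-4 - 5*S) = -8 - 5*S)
F = 784 (F = (-55 + (-8 - 5*(-7)))² = (-55 + (-8 + 35))² = (-55 + 27)² = (-28)² = 784)
-21213 - F = -21213 - 1*784 = -21213 - 784 = -21997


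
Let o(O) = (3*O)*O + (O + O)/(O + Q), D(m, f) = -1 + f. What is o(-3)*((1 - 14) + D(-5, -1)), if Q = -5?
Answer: -1665/4 ≈ -416.25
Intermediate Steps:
o(O) = 3*O**2 + 2*O/(-5 + O) (o(O) = (3*O)*O + (O + O)/(O - 5) = 3*O**2 + (2*O)/(-5 + O) = 3*O**2 + 2*O/(-5 + O))
o(-3)*((1 - 14) + D(-5, -1)) = (-3*(2 - 15*(-3) + 3*(-3)**2)/(-5 - 3))*((1 - 14) + (-1 - 1)) = (-3*(2 + 45 + 3*9)/(-8))*(-13 - 2) = -3*(-1/8)*(2 + 45 + 27)*(-15) = -3*(-1/8)*74*(-15) = (111/4)*(-15) = -1665/4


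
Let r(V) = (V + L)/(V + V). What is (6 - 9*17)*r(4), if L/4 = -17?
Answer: 1176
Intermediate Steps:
L = -68 (L = 4*(-17) = -68)
r(V) = (-68 + V)/(2*V) (r(V) = (V - 68)/(V + V) = (-68 + V)/((2*V)) = (-68 + V)*(1/(2*V)) = (-68 + V)/(2*V))
(6 - 9*17)*r(4) = (6 - 9*17)*((½)*(-68 + 4)/4) = (6 - 153)*((½)*(¼)*(-64)) = -147*(-8) = 1176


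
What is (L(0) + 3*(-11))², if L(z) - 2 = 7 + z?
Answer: 576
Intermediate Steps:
L(z) = 9 + z (L(z) = 2 + (7 + z) = 9 + z)
(L(0) + 3*(-11))² = ((9 + 0) + 3*(-11))² = (9 - 33)² = (-24)² = 576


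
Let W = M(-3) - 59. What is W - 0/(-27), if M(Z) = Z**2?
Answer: -50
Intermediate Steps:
W = -50 (W = (-3)**2 - 59 = 9 - 59 = -50)
W - 0/(-27) = -50 - 0/(-27) = -50 - 0*(-1)/27 = -50 - 88*0 = -50 + 0 = -50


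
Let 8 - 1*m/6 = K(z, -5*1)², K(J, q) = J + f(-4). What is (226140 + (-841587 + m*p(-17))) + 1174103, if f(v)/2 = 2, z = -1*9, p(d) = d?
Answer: 560390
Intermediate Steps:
z = -9
f(v) = 4 (f(v) = 2*2 = 4)
K(J, q) = 4 + J (K(J, q) = J + 4 = 4 + J)
m = -102 (m = 48 - 6*(4 - 9)² = 48 - 6*(-5)² = 48 - 6*25 = 48 - 150 = -102)
(226140 + (-841587 + m*p(-17))) + 1174103 = (226140 + (-841587 - 102*(-17))) + 1174103 = (226140 + (-841587 + 1734)) + 1174103 = (226140 - 839853) + 1174103 = -613713 + 1174103 = 560390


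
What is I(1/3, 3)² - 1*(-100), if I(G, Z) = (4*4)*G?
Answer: 1156/9 ≈ 128.44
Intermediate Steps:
I(G, Z) = 16*G
I(1/3, 3)² - 1*(-100) = (16/3)² - 1*(-100) = (16*(⅓))² + 100 = (16/3)² + 100 = 256/9 + 100 = 1156/9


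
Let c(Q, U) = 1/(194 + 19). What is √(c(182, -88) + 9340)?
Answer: √423746673/213 ≈ 96.644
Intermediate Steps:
c(Q, U) = 1/213
√(c(182, -88) + 9340) = √(1/213 + 9340) = √(1989421/213) = √423746673/213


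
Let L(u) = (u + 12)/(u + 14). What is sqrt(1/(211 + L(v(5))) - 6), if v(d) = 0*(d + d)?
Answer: I*sqrt(13185353)/1483 ≈ 2.4485*I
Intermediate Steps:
v(d) = 0 (v(d) = 0*(2*d) = 0)
L(u) = (12 + u)/(14 + u)
sqrt(1/(211 + L(v(5))) - 6) = sqrt(1/(211 + (12 + 0)/(14 + 0)) - 6) = sqrt(1/(211 + 12/14) - 6) = sqrt(1/(211 + (1/14)*12) - 6) = sqrt(1/(211 + 6/7) - 6) = sqrt(1/(1483/7) - 6) = sqrt(7/1483 - 6) = sqrt(-8891/1483) = I*sqrt(13185353)/1483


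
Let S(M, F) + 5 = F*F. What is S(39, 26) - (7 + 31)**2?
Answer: -773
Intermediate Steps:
S(M, F) = -5 + F**2 (S(M, F) = -5 + F*F = -5 + F**2)
S(39, 26) - (7 + 31)**2 = (-5 + 26**2) - (7 + 31)**2 = (-5 + 676) - 1*38**2 = 671 - 1*1444 = 671 - 1444 = -773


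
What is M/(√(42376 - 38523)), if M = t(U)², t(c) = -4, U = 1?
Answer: 16*√3853/3853 ≈ 0.25776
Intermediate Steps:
M = 16 (M = (-4)² = 16)
M/(√(42376 - 38523)) = 16/(√(42376 - 38523)) = 16/(√3853) = 16*(√3853/3853) = 16*√3853/3853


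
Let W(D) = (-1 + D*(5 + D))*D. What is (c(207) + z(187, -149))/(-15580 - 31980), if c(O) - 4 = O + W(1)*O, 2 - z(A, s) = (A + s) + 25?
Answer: -237/9512 ≈ -0.024916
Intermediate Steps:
z(A, s) = -23 - A - s (z(A, s) = 2 - ((A + s) + 25) = 2 - (25 + A + s) = 2 + (-25 - A - s) = -23 - A - s)
W(D) = D*(-1 + D*(5 + D))
c(O) = 4 + 6*O (c(O) = 4 + (O + (1*(-1 + 1² + 5*1))*O) = 4 + (O + (1*(-1 + 1 + 5))*O) = 4 + (O + (1*5)*O) = 4 + (O + 5*O) = 4 + 6*O)
(c(207) + z(187, -149))/(-15580 - 31980) = ((4 + 6*207) + (-23 - 1*187 - 1*(-149)))/(-15580 - 31980) = ((4 + 1242) + (-23 - 187 + 149))/(-47560) = (1246 - 61)*(-1/47560) = 1185*(-1/47560) = -237/9512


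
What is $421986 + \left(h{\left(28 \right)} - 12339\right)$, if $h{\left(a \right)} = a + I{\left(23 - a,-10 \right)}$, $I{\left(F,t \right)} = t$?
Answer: $409665$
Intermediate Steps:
$h{\left(a \right)} = -10 + a$ ($h{\left(a \right)} = a - 10 = -10 + a$)
$421986 + \left(h{\left(28 \right)} - 12339\right) = 421986 + \left(\left(-10 + 28\right) - 12339\right) = 421986 + \left(18 - 12339\right) = 421986 - 12321 = 409665$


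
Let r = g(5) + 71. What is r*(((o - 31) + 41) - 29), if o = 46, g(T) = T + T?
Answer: 2187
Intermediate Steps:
g(T) = 2*T
r = 81 (r = 2*5 + 71 = 10 + 71 = 81)
r*(((o - 31) + 41) - 29) = 81*(((46 - 31) + 41) - 29) = 81*((15 + 41) - 29) = 81*(56 - 29) = 81*27 = 2187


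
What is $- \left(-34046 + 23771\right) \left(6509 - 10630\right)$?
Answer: $-42343275$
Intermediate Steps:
$- \left(-34046 + 23771\right) \left(6509 - 10630\right) = - \left(-10275\right) \left(-4121\right) = \left(-1\right) 42343275 = -42343275$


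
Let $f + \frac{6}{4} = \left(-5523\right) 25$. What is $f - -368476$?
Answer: $\frac{460799}{2} \approx 2.304 \cdot 10^{5}$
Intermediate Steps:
$f = - \frac{276153}{2}$ ($f = - \frac{3}{2} - 138075 = - \frac{276153}{2} \approx -1.3808 \cdot 10^{5}$)
$f - -368476 = - \frac{276153}{2} - -368476 = - \frac{276153}{2} + 368476 = \frac{460799}{2}$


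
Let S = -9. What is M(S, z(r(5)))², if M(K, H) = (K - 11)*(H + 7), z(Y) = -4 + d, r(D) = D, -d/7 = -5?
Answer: 577600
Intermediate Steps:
d = 35 (d = -7*(-5) = 35)
z(Y) = 31 (z(Y) = -4 + 35 = 31)
M(K, H) = (-11 + K)*(7 + H)
M(S, z(r(5)))² = (-77 - 11*31 + 7*(-9) + 31*(-9))² = (-77 - 341 - 63 - 279)² = (-760)² = 577600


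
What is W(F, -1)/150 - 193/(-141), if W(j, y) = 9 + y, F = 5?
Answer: 1671/1175 ≈ 1.4221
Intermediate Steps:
W(F, -1)/150 - 193/(-141) = (9 - 1)/150 - 193/(-141) = 8*(1/150) - 193*(-1/141) = 4/75 + 193/141 = 1671/1175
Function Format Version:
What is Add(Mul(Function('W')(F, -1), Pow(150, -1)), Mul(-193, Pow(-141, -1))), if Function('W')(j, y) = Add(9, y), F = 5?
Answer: Rational(1671, 1175) ≈ 1.4221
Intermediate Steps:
Add(Mul(Function('W')(F, -1), Pow(150, -1)), Mul(-193, Pow(-141, -1))) = Add(Mul(Add(9, -1), Pow(150, -1)), Mul(-193, Pow(-141, -1))) = Add(Mul(8, Rational(1, 150)), Mul(-193, Rational(-1, 141))) = Add(Rational(4, 75), Rational(193, 141)) = Rational(1671, 1175)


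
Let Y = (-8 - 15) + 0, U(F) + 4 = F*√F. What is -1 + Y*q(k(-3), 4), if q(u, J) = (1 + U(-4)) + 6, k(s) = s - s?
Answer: -70 + 184*I ≈ -70.0 + 184.0*I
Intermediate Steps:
U(F) = -4 + F^(3/2) (U(F) = -4 + F*√F = -4 + F^(3/2))
k(s) = 0
Y = -23 (Y = -23 + 0 = -23)
q(u, J) = 3 - 8*I (q(u, J) = (1 + (-4 + (-4)^(3/2))) + 6 = (1 + (-4 - 8*I)) + 6 = (-3 - 8*I) + 6 = 3 - 8*I)
-1 + Y*q(k(-3), 4) = -1 - 23*(3 - 8*I) = -1 + (-69 + 184*I) = -70 + 184*I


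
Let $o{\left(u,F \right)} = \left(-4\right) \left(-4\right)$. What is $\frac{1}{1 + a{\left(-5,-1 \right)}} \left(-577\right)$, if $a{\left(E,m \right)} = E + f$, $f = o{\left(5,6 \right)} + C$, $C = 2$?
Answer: $- \frac{577}{14} \approx -41.214$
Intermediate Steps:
$o{\left(u,F \right)} = 16$
$f = 18$ ($f = 16 + 2 = 18$)
$a{\left(E,m \right)} = 18 + E$ ($a{\left(E,m \right)} = E + 18 = 18 + E$)
$\frac{1}{1 + a{\left(-5,-1 \right)}} \left(-577\right) = \frac{1}{1 + \left(18 - 5\right)} \left(-577\right) = \frac{1}{1 + 13} \left(-577\right) = \frac{1}{14} \left(-577\right) = - \frac{577}{14}$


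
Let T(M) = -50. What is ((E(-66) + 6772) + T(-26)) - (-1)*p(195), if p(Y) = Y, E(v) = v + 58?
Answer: 6909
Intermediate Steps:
E(v) = 58 + v
((E(-66) + 6772) + T(-26)) - (-1)*p(195) = (((58 - 66) + 6772) - 50) - (-1)*195 = ((-8 + 6772) - 50) - 1*(-195) = (6764 - 50) + 195 = 6714 + 195 = 6909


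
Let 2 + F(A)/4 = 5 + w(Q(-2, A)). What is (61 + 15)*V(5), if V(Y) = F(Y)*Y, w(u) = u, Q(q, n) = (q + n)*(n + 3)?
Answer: 41040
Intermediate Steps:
Q(q, n) = (3 + n)*(n + q) (Q(q, n) = (n + q)*(3 + n) = (3 + n)*(n + q))
F(A) = -12 + 4*A + 4*A**2 (F(A) = -8 + 4*(5 + (A**2 + 3*A + 3*(-2) + A*(-2))) = -8 + 4*(5 + (A**2 + 3*A - 6 - 2*A)) = -8 + 4*(5 + (-6 + A + A**2)) = -8 + 4*(-1 + A + A**2) = -8 + (-4 + 4*A + 4*A**2) = -12 + 4*A + 4*A**2)
V(Y) = Y*(-12 + 4*Y + 4*Y**2) (V(Y) = (-12 + 4*Y + 4*Y**2)*Y = Y*(-12 + 4*Y + 4*Y**2))
(61 + 15)*V(5) = (61 + 15)*(4*5*(-3 + 5 + 5**2)) = 76*(4*5*(-3 + 5 + 25)) = 76*(4*5*27) = 76*540 = 41040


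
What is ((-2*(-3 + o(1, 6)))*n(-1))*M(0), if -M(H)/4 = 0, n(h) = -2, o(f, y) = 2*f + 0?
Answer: 0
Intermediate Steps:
o(f, y) = 2*f
M(H) = 0 (M(H) = -4*0 = 0)
((-2*(-3 + o(1, 6)))*n(-1))*M(0) = (-2*(-3 + 2*1)*(-2))*0 = (-2*(-3 + 2)*(-2))*0 = (-2*(-1)*(-2))*0 = (2*(-2))*0 = -4*0 = 0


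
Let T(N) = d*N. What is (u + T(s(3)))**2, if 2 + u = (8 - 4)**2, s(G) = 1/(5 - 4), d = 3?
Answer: 289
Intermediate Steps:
s(G) = 1 (s(G) = 1/1 = 1)
T(N) = 3*N
u = 14 (u = -2 + (8 - 4)**2 = -2 + 4**2 = -2 + 16 = 14)
(u + T(s(3)))**2 = (14 + 3*1)**2 = (14 + 3)**2 = 17**2 = 289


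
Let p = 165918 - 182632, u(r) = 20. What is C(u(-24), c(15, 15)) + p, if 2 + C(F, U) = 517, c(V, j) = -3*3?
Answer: -16199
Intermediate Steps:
c(V, j) = -9
C(F, U) = 515 (C(F, U) = -2 + 517 = 515)
p = -16714
C(u(-24), c(15, 15)) + p = 515 - 16714 = -16199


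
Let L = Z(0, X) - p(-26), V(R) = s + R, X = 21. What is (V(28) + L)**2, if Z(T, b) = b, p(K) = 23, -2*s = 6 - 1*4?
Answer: 625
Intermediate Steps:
s = -1 (s = -(6 - 1*4)/2 = -(6 - 4)/2 = -1/2*2 = -1)
V(R) = -1 + R
L = -2 (L = 21 - 1*23 = 21 - 23 = -2)
(V(28) + L)**2 = ((-1 + 28) - 2)**2 = (27 - 2)**2 = 25**2 = 625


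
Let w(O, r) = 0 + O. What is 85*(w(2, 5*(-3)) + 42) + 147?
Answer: 3887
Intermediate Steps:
w(O, r) = O
85*(w(2, 5*(-3)) + 42) + 147 = 85*(2 + 42) + 147 = 85*44 + 147 = 3740 + 147 = 3887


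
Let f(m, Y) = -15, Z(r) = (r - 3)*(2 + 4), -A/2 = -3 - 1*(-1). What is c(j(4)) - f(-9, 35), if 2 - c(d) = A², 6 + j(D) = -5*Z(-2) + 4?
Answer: 1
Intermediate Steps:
A = 4 (A = -2*(-3 - 1*(-1)) = -2*(-3 + 1) = -2*(-2) = 4)
Z(r) = -18 + 6*r (Z(r) = (-3 + r)*6 = -18 + 6*r)
j(D) = 148 (j(D) = -6 + (-5*(-18 + 6*(-2)) + 4) = -6 + (-5*(-18 - 12) + 4) = -6 + (-5*(-30) + 4) = -6 + (150 + 4) = -6 + 154 = 148)
c(d) = -14 (c(d) = 2 - 1*4² = 2 - 1*16 = 2 - 16 = -14)
c(j(4)) - f(-9, 35) = -14 - 1*(-15) = -14 + 15 = 1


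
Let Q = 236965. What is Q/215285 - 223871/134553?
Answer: -3262343318/5793448521 ≈ -0.56311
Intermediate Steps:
Q/215285 - 223871/134553 = 236965/215285 - 223871/134553 = 236965*(1/215285) - 223871*1/134553 = 47393/43057 - 223871/134553 = -3262343318/5793448521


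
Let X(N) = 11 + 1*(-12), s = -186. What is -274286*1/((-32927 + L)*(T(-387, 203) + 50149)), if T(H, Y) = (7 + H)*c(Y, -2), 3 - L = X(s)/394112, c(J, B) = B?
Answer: 108099404032/660582125179683 ≈ 0.00016364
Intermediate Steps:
X(N) = -1 (X(N) = 11 - 12 = -1)
L = 1182337/394112 (L = 3 - (-1)/394112 = 3 - 1*(-1/394112) = 3 + 1/394112 = 1182337/394112 ≈ 3.0000)
T(H, Y) = -14 - 2*H (T(H, Y) = (7 + H)*(-2) = -14 - 2*H)
-274286*1/((-32927 + L)*(T(-387, 203) + 50149)) = -274286*1/((-32927 + 1182337/394112)*((-14 - 2*(-387)) + 50149)) = -274286*(-394112/(12975743487*((-14 + 774) + 50149))) = -274286*(-394112/(12975743487*(760 + 50149))) = -274286/((-12975743487/394112*50909)) = -274286/(-660582125179683/394112) = -274286*(-394112/660582125179683) = 108099404032/660582125179683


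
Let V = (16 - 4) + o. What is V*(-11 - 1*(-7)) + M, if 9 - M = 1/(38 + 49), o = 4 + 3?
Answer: -5830/87 ≈ -67.011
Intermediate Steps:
o = 7
V = 19 (V = (16 - 4) + 7 = 12 + 7 = 19)
M = 782/87 (M = 9 - 1/(38 + 49) = 9 - 1/87 = 782/87 ≈ 8.9885)
V*(-11 - 1*(-7)) + M = 19*(-11 - 1*(-7)) + 782/87 = 19*(-11 + 7) + 782/87 = 19*(-4) + 782/87 = -76 + 782/87 = -5830/87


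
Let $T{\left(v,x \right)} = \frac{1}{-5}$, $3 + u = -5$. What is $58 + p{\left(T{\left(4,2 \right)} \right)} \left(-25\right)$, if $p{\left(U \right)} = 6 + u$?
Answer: $108$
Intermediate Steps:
$u = -8$ ($u = -3 - 5 = -8$)
$T{\left(v,x \right)} = - \frac{1}{5}$
$p{\left(U \right)} = -2$ ($p{\left(U \right)} = 6 - 8 = -2$)
$58 + p{\left(T{\left(4,2 \right)} \right)} \left(-25\right) = 58 - -50 = 58 + 50 = 108$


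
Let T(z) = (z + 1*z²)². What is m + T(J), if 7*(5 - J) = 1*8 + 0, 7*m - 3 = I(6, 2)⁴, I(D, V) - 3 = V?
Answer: 1058128/2401 ≈ 440.70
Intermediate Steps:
I(D, V) = 3 + V
m = 628/7 (m = 3/7 + (3 + 2)⁴/7 = 3/7 + (⅐)*5⁴ = 3/7 + (⅐)*625 = 3/7 + 625/7 = 628/7 ≈ 89.714)
J = 27/7 (J = 5 - (1*8 + 0)/7 = 5 - (8 + 0)/7 = 5 - ⅐*8 = 5 - 8/7 = 27/7 ≈ 3.8571)
T(z) = (z + z²)²
m + T(J) = 628/7 + (27/7)²*(1 + 27/7)² = 628/7 + 729*(34/7)²/49 = 628/7 + (729/49)*(1156/49) = 628/7 + 842724/2401 = 1058128/2401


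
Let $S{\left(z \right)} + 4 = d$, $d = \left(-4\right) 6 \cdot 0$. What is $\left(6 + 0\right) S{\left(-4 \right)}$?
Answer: $-24$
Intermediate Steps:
$d = 0$ ($d = \left(-24\right) 0 = 0$)
$S{\left(z \right)} = -4$ ($S{\left(z \right)} = -4 + 0 = -4$)
$\left(6 + 0\right) S{\left(-4 \right)} = \left(6 + 0\right) \left(-4\right) = 6 \left(-4\right) = -24$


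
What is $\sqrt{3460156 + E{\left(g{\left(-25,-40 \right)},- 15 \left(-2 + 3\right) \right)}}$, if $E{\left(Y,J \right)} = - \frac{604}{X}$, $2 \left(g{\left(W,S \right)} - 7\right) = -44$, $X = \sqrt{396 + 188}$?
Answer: $\frac{\sqrt{18439171324 - 11023 \sqrt{146}}}{73} \approx 1860.1$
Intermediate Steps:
$X = 2 \sqrt{146}$ ($X = \sqrt{584} = 2 \sqrt{146} \approx 24.166$)
$g{\left(W,S \right)} = -15$ ($g{\left(W,S \right)} = 7 + \frac{1}{2} \left(-44\right) = 7 - 22 = -15$)
$E{\left(Y,J \right)} = - \frac{151 \sqrt{146}}{73}$ ($E{\left(Y,J \right)} = - \frac{604}{2 \sqrt{146}} = - 604 \frac{\sqrt{146}}{292} = - \frac{151 \sqrt{146}}{73}$)
$\sqrt{3460156 + E{\left(g{\left(-25,-40 \right)},- 15 \left(-2 + 3\right) \right)}} = \sqrt{3460156 - \frac{151 \sqrt{146}}{73}}$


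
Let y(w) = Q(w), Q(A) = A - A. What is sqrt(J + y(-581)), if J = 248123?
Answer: sqrt(248123) ≈ 498.12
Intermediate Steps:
Q(A) = 0
y(w) = 0
sqrt(J + y(-581)) = sqrt(248123 + 0) = sqrt(248123)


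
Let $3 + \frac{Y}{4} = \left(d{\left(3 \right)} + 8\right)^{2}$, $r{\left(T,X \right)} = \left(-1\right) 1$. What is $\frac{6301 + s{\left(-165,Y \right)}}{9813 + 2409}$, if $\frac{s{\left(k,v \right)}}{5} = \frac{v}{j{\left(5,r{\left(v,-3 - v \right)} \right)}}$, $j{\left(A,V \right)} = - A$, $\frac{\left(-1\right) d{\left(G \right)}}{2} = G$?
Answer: $\frac{2099}{4074} \approx 0.51522$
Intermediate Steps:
$d{\left(G \right)} = - 2 G$
$r{\left(T,X \right)} = -1$
$Y = 4$ ($Y = -12 + 4 \left(\left(-2\right) 3 + 8\right)^{2} = -12 + 4 \left(-6 + 8\right)^{2} = -12 + 4 \cdot 2^{2} = -12 + 4 \cdot 4 = -12 + 16 = 4$)
$s{\left(k,v \right)} = - v$ ($s{\left(k,v \right)} = 5 \frac{v}{\left(-1\right) 5} = 5 \frac{v}{-5} = 5 v \left(- \frac{1}{5}\right) = 5 \left(- \frac{v}{5}\right) = - v$)
$\frac{6301 + s{\left(-165,Y \right)}}{9813 + 2409} = \frac{6301 - 4}{9813 + 2409} = \frac{6301 - 4}{12222} = 6297 \cdot \frac{1}{12222} = \frac{2099}{4074}$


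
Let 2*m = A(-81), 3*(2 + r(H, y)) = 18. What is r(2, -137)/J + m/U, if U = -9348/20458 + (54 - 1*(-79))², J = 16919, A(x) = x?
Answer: -12570731675/6122515988666 ≈ -0.0020532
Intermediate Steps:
r(H, y) = 4 (r(H, y) = -2 + (⅓)*18 = -2 + 6 = 4)
m = -81/2 (m = (½)*(-81) = -81/2 ≈ -40.500)
U = 180936107/10229 (U = -9348*1/20458 + (54 + 79)² = -4674/10229 + 133² = -4674/10229 + 17689 = 180936107/10229 ≈ 17689.)
r(2, -137)/J + m/U = 4/16919 - 81/(2*180936107/10229) = 4*(1/16919) - 81/2*10229/180936107 = 4/16919 - 828549/361872214 = -12570731675/6122515988666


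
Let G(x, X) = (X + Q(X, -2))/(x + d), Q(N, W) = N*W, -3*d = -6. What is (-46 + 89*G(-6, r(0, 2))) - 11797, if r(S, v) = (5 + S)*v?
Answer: -23241/2 ≈ -11621.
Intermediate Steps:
d = 2 (d = -⅓*(-6) = 2)
r(S, v) = v*(5 + S)
G(x, X) = -X/(2 + x) (G(x, X) = (X + X*(-2))/(x + 2) = (X - 2*X)/(2 + x) = (-X)/(2 + x) = -X/(2 + x))
(-46 + 89*G(-6, r(0, 2))) - 11797 = (-46 + 89*(-2*(5 + 0)/(2 - 6))) - 11797 = (-46 + 89*(-1*2*5/(-4))) - 11797 = (-46 + 89*(-1*10*(-¼))) - 11797 = (-46 + 89*(5/2)) - 11797 = (-46 + 445/2) - 11797 = 353/2 - 11797 = -23241/2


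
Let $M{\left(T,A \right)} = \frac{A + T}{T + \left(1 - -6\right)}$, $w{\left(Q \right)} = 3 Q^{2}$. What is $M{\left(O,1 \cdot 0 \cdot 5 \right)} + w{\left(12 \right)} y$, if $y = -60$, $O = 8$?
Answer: $- \frac{388792}{15} \approx -25919.0$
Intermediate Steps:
$M{\left(T,A \right)} = \frac{A + T}{7 + T}$ ($M{\left(T,A \right)} = \frac{A + T}{T + \left(1 + 6\right)} = \frac{A + T}{T + 7} = \frac{A + T}{7 + T}$)
$M{\left(O,1 \cdot 0 \cdot 5 \right)} + w{\left(12 \right)} y = \frac{1 \cdot 0 \cdot 5 + 8}{7 + 8} + 3 \cdot 12^{2} \left(-60\right) = \frac{0 \cdot 5 + 8}{15} + 3 \cdot 144 \left(-60\right) = \frac{0 + 8}{15} + 432 \left(-60\right) = \frac{1}{15} \cdot 8 - 25920 = \frac{8}{15} - 25920 = - \frac{388792}{15}$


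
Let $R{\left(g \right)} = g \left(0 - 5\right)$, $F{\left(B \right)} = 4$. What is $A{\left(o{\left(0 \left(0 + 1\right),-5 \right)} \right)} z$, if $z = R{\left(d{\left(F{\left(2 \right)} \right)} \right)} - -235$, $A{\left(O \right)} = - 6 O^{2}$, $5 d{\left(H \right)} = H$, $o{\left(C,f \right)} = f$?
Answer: $-34650$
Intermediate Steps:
$d{\left(H \right)} = \frac{H}{5}$
$R{\left(g \right)} = - 5 g$ ($R{\left(g \right)} = g \left(-5\right) = - 5 g$)
$z = 231$ ($z = - 5 \cdot \frac{1}{5} \cdot 4 - -235 = \left(-5\right) \frac{4}{5} + 235 = -4 + 235 = 231$)
$A{\left(o{\left(0 \left(0 + 1\right),-5 \right)} \right)} z = - 6 \left(-5\right)^{2} \cdot 231 = \left(-6\right) 25 \cdot 231 = \left(-150\right) 231 = -34650$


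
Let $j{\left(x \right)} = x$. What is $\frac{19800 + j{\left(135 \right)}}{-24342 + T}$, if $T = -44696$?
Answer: $- \frac{19935}{69038} \approx -0.28875$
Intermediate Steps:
$\frac{19800 + j{\left(135 \right)}}{-24342 + T} = \frac{19800 + 135}{-24342 - 44696} = \frac{19935}{-69038} = 19935 \left(- \frac{1}{69038}\right) = - \frac{19935}{69038}$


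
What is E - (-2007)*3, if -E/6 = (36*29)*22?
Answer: -131787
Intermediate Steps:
E = -137808 (E = -6*36*29*22 = -6264*22 = -6*22968 = -137808)
E - (-2007)*3 = -137808 - (-2007)*3 = -137808 - 1*(-6021) = -137808 + 6021 = -131787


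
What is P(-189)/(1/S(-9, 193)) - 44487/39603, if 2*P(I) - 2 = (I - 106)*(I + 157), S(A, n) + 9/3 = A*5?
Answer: -2991467037/13201 ≈ -2.2661e+5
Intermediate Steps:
S(A, n) = -3 + 5*A (S(A, n) = -3 + A*5 = -3 + 5*A)
P(I) = 1 + (-106 + I)*(157 + I)/2 (P(I) = 1 + ((I - 106)*(I + 157))/2 = 1 + ((-106 + I)*(157 + I))/2 = 1 + (-106 + I)*(157 + I)/2)
P(-189)/(1/S(-9, 193)) - 44487/39603 = (-8320 + (½)*(-189)² + (51/2)*(-189))/(1/(-3 + 5*(-9))) - 44487/39603 = (-8320 + (½)*35721 - 9639/2)/(1/(-3 - 45)) - 44487*1/39603 = (-8320 + 35721/2 - 9639/2)/(1/(-48)) - 14829/13201 = 4721/(-1/48) - 14829/13201 = 4721*(-48) - 14829/13201 = -226608 - 14829/13201 = -2991467037/13201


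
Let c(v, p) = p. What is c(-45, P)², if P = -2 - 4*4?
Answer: 324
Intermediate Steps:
P = -18 (P = -2 - 16 = -18)
c(-45, P)² = (-18)² = 324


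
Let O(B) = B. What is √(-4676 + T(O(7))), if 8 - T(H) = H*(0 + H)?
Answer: I*√4717 ≈ 68.68*I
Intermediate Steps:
T(H) = 8 - H² (T(H) = 8 - H*(0 + H) = 8 - H*H = 8 - H²)
√(-4676 + T(O(7))) = √(-4676 + (8 - 1*7²)) = √(-4676 + (8 - 1*49)) = √(-4676 + (8 - 49)) = √(-4676 - 41) = √(-4717) = I*√4717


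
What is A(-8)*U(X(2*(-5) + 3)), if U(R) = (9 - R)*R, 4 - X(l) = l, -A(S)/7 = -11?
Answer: -1694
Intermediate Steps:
A(S) = 77 (A(S) = -7*(-11) = 77)
X(l) = 4 - l
U(R) = R*(9 - R)
A(-8)*U(X(2*(-5) + 3)) = 77*((4 - (2*(-5) + 3))*(9 - (4 - (2*(-5) + 3)))) = 77*((4 - (-10 + 3))*(9 - (4 - (-10 + 3)))) = 77*((4 - 1*(-7))*(9 - (4 - 1*(-7)))) = 77*((4 + 7)*(9 - (4 + 7))) = 77*(11*(9 - 1*11)) = 77*(11*(9 - 11)) = 77*(11*(-2)) = 77*(-22) = -1694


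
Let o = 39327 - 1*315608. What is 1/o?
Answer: -1/276281 ≈ -3.6195e-6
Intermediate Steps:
o = -276281 (o = 39327 - 315608 = -276281)
1/o = 1/(-276281) = -1/276281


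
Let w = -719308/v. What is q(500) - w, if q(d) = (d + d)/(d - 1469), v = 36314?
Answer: 330347726/17594133 ≈ 18.776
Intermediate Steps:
w = -359654/18157 (w = -719308/36314 = -719308*1/36314 = -359654/18157 ≈ -19.808)
q(d) = 2*d/(-1469 + d) (q(d) = (2*d)/(-1469 + d) = 2*d/(-1469 + d))
q(500) - w = 2*500/(-1469 + 500) - 1*(-359654/18157) = 2*500/(-969) + 359654/18157 = 2*500*(-1/969) + 359654/18157 = -1000/969 + 359654/18157 = 330347726/17594133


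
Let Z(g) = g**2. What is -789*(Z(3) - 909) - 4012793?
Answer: -3302693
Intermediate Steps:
-789*(Z(3) - 909) - 4012793 = -789*(3**2 - 909) - 4012793 = -789*(9 - 909) - 4012793 = -789*(-900) - 4012793 = 710100 - 4012793 = -3302693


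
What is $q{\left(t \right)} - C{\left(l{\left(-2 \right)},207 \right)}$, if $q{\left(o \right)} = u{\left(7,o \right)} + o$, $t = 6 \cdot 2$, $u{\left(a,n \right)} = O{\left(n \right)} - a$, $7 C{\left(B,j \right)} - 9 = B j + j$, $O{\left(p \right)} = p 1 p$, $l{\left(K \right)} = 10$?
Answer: $- \frac{1243}{7} \approx -177.57$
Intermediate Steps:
$O{\left(p \right)} = p^{2}$ ($O{\left(p \right)} = p p = p^{2}$)
$C{\left(B,j \right)} = \frac{9}{7} + \frac{j}{7} + \frac{B j}{7}$ ($C{\left(B,j \right)} = \frac{9}{7} + \frac{B j + j}{7} = \frac{9}{7} + \frac{j + B j}{7} = \frac{9}{7} + \left(\frac{j}{7} + \frac{B j}{7}\right) = \frac{9}{7} + \frac{j}{7} + \frac{B j}{7}$)
$u{\left(a,n \right)} = n^{2} - a$
$t = 12$
$q{\left(o \right)} = -7 + o + o^{2}$ ($q{\left(o \right)} = \left(o^{2} - 7\right) + o = \left(-7 + o^{2}\right) + o = -7 + o + o^{2}$)
$q{\left(t \right)} - C{\left(l{\left(-2 \right)},207 \right)} = \left(-7 + 12 + 12^{2}\right) - \left(\frac{9}{7} + \frac{1}{7} \cdot 207 + \frac{1}{7} \cdot 10 \cdot 207\right) = \left(-7 + 12 + 144\right) - \left(\frac{9}{7} + \frac{207}{7} + \frac{2070}{7}\right) = 149 - \frac{2286}{7} = - \frac{1243}{7}$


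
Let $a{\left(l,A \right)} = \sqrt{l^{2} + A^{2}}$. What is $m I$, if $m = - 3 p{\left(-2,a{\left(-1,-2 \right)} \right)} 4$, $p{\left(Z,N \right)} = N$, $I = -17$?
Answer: $204 \sqrt{5} \approx 456.16$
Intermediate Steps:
$a{\left(l,A \right)} = \sqrt{A^{2} + l^{2}}$
$m = - 12 \sqrt{5}$ ($m = - 3 \sqrt{\left(-2\right)^{2} + \left(-1\right)^{2}} \cdot 4 = - 3 \sqrt{4 + 1} \cdot 4 = - 3 \sqrt{5} \cdot 4 = - 12 \sqrt{5} \approx -26.833$)
$m I = - 12 \sqrt{5} \left(-17\right) = 204 \sqrt{5}$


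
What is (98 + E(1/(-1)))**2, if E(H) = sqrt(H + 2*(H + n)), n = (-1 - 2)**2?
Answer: (98 + sqrt(15))**2 ≈ 10378.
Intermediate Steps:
n = 9 (n = (-3)**2 = 9)
E(H) = sqrt(18 + 3*H) (E(H) = sqrt(H + 2*(H + 9)) = sqrt(H + 2*(9 + H)) = sqrt(H + (18 + 2*H)) = sqrt(18 + 3*H))
(98 + E(1/(-1)))**2 = (98 + sqrt(18 + 3/(-1)))**2 = (98 + sqrt(18 + 3*(-1)))**2 = (98 + sqrt(18 - 3))**2 = (98 + sqrt(15))**2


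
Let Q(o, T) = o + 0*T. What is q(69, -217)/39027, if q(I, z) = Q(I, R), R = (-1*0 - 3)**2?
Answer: 23/13009 ≈ 0.0017680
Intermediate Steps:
R = 9 (R = (0 - 3)**2 = (-3)**2 = 9)
Q(o, T) = o (Q(o, T) = o + 0 = o)
q(I, z) = I
q(69, -217)/39027 = 69/39027 = 69*(1/39027) = 23/13009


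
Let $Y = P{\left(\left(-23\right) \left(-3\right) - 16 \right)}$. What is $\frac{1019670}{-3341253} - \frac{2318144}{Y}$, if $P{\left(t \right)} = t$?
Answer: $- \frac{2581853212314}{59028803} \approx -43739.0$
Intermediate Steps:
$Y = 53$ ($Y = \left(-23\right) \left(-3\right) - 16 = 69 - 16 = 53$)
$\frac{1019670}{-3341253} - \frac{2318144}{Y} = \frac{1019670}{-3341253} - \frac{2318144}{53} = 1019670 \left(- \frac{1}{3341253}\right) - \frac{2318144}{53} = - \frac{339890}{1113751} - \frac{2318144}{53} = - \frac{2581853212314}{59028803}$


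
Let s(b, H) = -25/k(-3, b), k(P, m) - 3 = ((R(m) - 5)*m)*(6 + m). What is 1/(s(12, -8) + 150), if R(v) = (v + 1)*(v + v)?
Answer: 13263/1989445 ≈ 0.0066667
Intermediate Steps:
R(v) = 2*v*(1 + v) (R(v) = (1 + v)*(2*v) = 2*v*(1 + v))
k(P, m) = 3 + m*(-5 + 2*m*(1 + m))*(6 + m) (k(P, m) = 3 + ((2*m*(1 + m) - 5)*m)*(6 + m) = 3 + ((-5 + 2*m*(1 + m))*m)*(6 + m) = 3 + (m*(-5 + 2*m*(1 + m)))*(6 + m) = 3 + m*(-5 + 2*m*(1 + m))*(6 + m))
s(b, H) = -25/(3 - 30*b + 2*b**4 + 7*b**2 + 14*b**3)
1/(s(12, -8) + 150) = 1/(-25/(3 - 30*12 + 2*12**4 + 7*12**2 + 14*12**3) + 150) = 1/(-25/(3 - 360 + 2*20736 + 7*144 + 14*1728) + 150) = 1/(-25/(3 - 360 + 41472 + 1008 + 24192) + 150) = 1/(-25/66315 + 150) = 1/(-25*1/66315 + 150) = 1/(-5/13263 + 150) = 1/(1989445/13263) = 13263/1989445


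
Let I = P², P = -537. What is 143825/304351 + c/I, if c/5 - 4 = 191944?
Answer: 333572500165/87765393519 ≈ 3.8007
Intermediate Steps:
I = 288369 (I = (-537)² = 288369)
c = 959740 (c = 20 + 5*191944 = 20 + 959720 = 959740)
143825/304351 + c/I = 143825/304351 + 959740/288369 = 333572500165/87765393519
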